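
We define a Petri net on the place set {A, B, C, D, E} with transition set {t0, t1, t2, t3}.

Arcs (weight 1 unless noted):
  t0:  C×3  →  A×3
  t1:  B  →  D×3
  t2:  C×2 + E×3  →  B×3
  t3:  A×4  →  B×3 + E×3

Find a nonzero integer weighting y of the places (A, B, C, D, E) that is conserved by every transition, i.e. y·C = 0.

y = (A:3, B:3, C:3, D:1, E:1)

Incidence matrix C (rows=places, cols=transitions):
       t0   t1   t2   t3
    A   3    0    0   -4
    B   0   -1    3    3
    C  -3    0   -2    0
    D   0    3    0    0
    E   0    0   -3    3

Candidate y = [3, 3, 3, 1, 1]; check y·C column-wise:
  col t0: 3·3 + 3·0 + 3·-3 + 1·0 + 1·0 = 0
  col t1: 3·0 + 3·-1 + 3·0 + 1·3 + 1·0 = 0
  col t2: 3·0 + 3·3 + 3·-2 + 1·0 + 1·-3 = 0
  col t3: 3·-4 + 3·3 + 3·0 + 1·0 + 1·3 = 0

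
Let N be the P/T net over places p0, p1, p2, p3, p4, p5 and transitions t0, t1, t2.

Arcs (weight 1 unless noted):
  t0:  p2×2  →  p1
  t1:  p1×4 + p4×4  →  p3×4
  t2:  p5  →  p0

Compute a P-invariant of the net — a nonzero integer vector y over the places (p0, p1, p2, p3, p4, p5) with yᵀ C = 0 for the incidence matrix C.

y = (p0:0, p1:2, p2:1, p3:2, p4:0, p5:0)

Incidence matrix C (rows=places, cols=transitions):
       t0   t1   t2
   p0   0    0    1
   p1   1   -4    0
   p2  -2    0    0
   p3   0    4    0
   p4   0   -4    0
   p5   0    0   -1

Candidate y = [0, 2, 1, 2, 0, 0]; check y·C column-wise:
  col t0: 2·1 + 1·-2 + 2·0 = 0
  col t1: 2·-4 + 1·0 + 2·4 + 0·-4 = 0
  col t2: 0·1 + 2·0 + 1·0 + 2·0 + 0·-1 = 0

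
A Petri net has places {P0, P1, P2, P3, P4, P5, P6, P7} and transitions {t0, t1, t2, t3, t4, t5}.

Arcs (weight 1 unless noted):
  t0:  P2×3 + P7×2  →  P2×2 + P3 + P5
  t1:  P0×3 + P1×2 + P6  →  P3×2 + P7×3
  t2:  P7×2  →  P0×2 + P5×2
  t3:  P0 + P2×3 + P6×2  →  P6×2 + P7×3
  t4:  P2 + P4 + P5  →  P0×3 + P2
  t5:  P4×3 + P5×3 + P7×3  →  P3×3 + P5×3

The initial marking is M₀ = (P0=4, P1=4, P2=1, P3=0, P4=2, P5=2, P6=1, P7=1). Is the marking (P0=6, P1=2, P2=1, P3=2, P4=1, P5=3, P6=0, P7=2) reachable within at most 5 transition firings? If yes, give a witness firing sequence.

YES — reachable via ⟨t1, t2, t4⟩ (3 firings)

step 1: fire t1:  (P0=4, P1=4, P2=1, P3=0, P4=2, P5=2, P6=1, P7=1) → (P0=1, P1=2, P2=1, P3=2, P4=2, P5=2, P6=0, P7=4)
step 2: fire t2:  (P0=1, P1=2, P2=1, P3=2, P4=2, P5=2, P6=0, P7=4) → (P0=3, P1=2, P2=1, P3=2, P4=2, P5=4, P6=0, P7=2)
step 3: fire t4:  (P0=3, P1=2, P2=1, P3=2, P4=2, P5=4, P6=0, P7=2) → (P0=6, P1=2, P2=1, P3=2, P4=1, P5=3, P6=0, P7=2)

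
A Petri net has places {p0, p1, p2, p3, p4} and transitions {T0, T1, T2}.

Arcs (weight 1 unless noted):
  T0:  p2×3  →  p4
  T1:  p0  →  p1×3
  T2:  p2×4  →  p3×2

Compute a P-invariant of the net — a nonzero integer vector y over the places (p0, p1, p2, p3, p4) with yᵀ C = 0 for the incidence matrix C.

Incidence matrix C (rows=places, cols=transitions):
       T0   T1   T2
   p0   0   -1    0
   p1   0    3    0
   p2  -3    0   -4
   p3   0    0    2
   p4   1    0    0

Candidate y = [3, 1, 0, 0, 0]; check y·C column-wise:
  col T0: 3·0 + 1·0 + 0·-3 + 0·1 = 0
  col T1: 3·-1 + 1·3 = 0
  col T2: 3·0 + 1·0 + 0·-4 + 0·2 = 0

y = (p0:3, p1:1, p2:0, p3:0, p4:0)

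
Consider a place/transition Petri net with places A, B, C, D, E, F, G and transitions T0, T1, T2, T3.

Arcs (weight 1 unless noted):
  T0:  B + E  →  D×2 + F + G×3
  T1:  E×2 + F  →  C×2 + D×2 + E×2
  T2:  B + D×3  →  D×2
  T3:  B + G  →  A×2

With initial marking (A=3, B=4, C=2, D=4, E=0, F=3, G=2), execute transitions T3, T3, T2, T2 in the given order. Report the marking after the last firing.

(A=7, B=0, C=2, D=2, E=0, F=3, G=0)

step 1: fire T3:  (A=3, B=4, C=2, D=4, E=0, F=3, G=2) → (A=5, B=3, C=2, D=4, E=0, F=3, G=1)
step 2: fire T3:  (A=5, B=3, C=2, D=4, E=0, F=3, G=1) → (A=7, B=2, C=2, D=4, E=0, F=3, G=0)
step 3: fire T2:  (A=7, B=2, C=2, D=4, E=0, F=3, G=0) → (A=7, B=1, C=2, D=3, E=0, F=3, G=0)
step 4: fire T2:  (A=7, B=1, C=2, D=3, E=0, F=3, G=0) → (A=7, B=0, C=2, D=2, E=0, F=3, G=0)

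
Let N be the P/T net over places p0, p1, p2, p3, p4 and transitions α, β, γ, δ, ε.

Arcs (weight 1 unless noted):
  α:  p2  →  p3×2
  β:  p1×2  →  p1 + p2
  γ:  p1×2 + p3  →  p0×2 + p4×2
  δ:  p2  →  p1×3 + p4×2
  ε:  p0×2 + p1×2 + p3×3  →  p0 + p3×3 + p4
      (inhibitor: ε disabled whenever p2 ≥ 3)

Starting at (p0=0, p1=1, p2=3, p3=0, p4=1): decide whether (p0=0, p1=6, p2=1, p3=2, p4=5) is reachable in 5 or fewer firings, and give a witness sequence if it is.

step 1: fire α:  (p0=0, p1=1, p2=3, p3=0, p4=1) → (p0=0, p1=1, p2=2, p3=2, p4=1)
step 2: fire δ:  (p0=0, p1=1, p2=2, p3=2, p4=1) → (p0=0, p1=4, p2=1, p3=2, p4=3)
step 3: fire β:  (p0=0, p1=4, p2=1, p3=2, p4=3) → (p0=0, p1=3, p2=2, p3=2, p4=3)
step 4: fire δ:  (p0=0, p1=3, p2=2, p3=2, p4=3) → (p0=0, p1=6, p2=1, p3=2, p4=5)

YES — reachable via ⟨α, δ, β, δ⟩ (4 firings)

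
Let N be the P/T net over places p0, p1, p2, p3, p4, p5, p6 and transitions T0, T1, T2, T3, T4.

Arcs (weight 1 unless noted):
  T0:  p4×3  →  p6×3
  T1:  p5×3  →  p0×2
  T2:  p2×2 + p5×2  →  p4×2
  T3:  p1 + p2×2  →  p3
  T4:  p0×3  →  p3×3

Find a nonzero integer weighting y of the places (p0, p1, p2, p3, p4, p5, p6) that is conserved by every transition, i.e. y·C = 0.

Incidence matrix C (rows=places, cols=transitions):
       T0   T1   T2   T3   T4
   p0   0    2    0    0   -3
   p1   0    0    0   -1    0
   p2   0    0   -2   -2    0
   p3   0    0    0    1    3
   p4  -3    0    2    0    0
   p5   0   -3   -2    0    0
   p6   3    0    0    0    0

Candidate y = [3, 7, -2, 3, 0, 2, 0]; check y·C column-wise:
  col T0: 3·0 + 7·0 + -2·0 + 3·0 + 0·-3 + 2·0 + 0·3 = 0
  col T1: 3·2 + 7·0 + -2·0 + 3·0 + 2·-3 = 0
  col T2: 3·0 + 7·0 + -2·-2 + 3·0 + 0·2 + 2·-2 = 0
  col T3: 3·0 + 7·-1 + -2·-2 + 3·1 + 2·0 = 0
  col T4: 3·-3 + 7·0 + -2·0 + 3·3 + 2·0 = 0

y = (p0:3, p1:7, p2:-2, p3:3, p4:0, p5:2, p6:0)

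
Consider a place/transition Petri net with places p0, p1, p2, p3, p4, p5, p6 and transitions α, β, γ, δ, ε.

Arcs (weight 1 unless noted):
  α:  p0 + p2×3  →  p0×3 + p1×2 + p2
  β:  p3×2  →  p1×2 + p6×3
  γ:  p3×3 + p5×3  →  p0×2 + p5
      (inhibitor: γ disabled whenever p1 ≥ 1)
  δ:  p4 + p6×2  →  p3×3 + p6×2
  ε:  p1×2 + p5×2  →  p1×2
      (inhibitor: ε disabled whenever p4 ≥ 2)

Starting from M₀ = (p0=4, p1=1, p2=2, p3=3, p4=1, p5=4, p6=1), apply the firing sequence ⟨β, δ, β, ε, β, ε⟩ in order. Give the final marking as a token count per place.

step 1: fire β:  (p0=4, p1=1, p2=2, p3=3, p4=1, p5=4, p6=1) → (p0=4, p1=3, p2=2, p3=1, p4=1, p5=4, p6=4)
step 2: fire δ:  (p0=4, p1=3, p2=2, p3=1, p4=1, p5=4, p6=4) → (p0=4, p1=3, p2=2, p3=4, p4=0, p5=4, p6=4)
step 3: fire β:  (p0=4, p1=3, p2=2, p3=4, p4=0, p5=4, p6=4) → (p0=4, p1=5, p2=2, p3=2, p4=0, p5=4, p6=7)
step 4: fire ε:  (p0=4, p1=5, p2=2, p3=2, p4=0, p5=4, p6=7) → (p0=4, p1=5, p2=2, p3=2, p4=0, p5=2, p6=7)
step 5: fire β:  (p0=4, p1=5, p2=2, p3=2, p4=0, p5=2, p6=7) → (p0=4, p1=7, p2=2, p3=0, p4=0, p5=2, p6=10)
step 6: fire ε:  (p0=4, p1=7, p2=2, p3=0, p4=0, p5=2, p6=10) → (p0=4, p1=7, p2=2, p3=0, p4=0, p5=0, p6=10)

(p0=4, p1=7, p2=2, p3=0, p4=0, p5=0, p6=10)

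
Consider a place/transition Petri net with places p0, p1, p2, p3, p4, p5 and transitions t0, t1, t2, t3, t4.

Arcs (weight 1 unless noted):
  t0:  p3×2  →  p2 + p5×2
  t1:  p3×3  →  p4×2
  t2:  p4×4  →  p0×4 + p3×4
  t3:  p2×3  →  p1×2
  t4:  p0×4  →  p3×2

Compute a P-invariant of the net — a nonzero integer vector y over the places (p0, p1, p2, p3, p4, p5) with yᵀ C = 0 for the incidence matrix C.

Incidence matrix C (rows=places, cols=transitions):
       t0   t1   t2   t3   t4
   p0   0    0    4    0   -4
   p1   0    0    0    2    0
   p2   1    0    0   -3    0
   p3  -2   -3    4    0    2
   p4   0    2   -4    0    0
   p5   2    0    0    0    0

Candidate y = [1, 6, 4, 2, 3, 0]; check y·C column-wise:
  col t0: 1·0 + 6·0 + 4·1 + 2·-2 + 3·0 + 0·2 = 0
  col t1: 1·0 + 6·0 + 4·0 + 2·-3 + 3·2 = 0
  col t2: 1·4 + 6·0 + 4·0 + 2·4 + 3·-4 = 0
  col t3: 1·0 + 6·2 + 4·-3 + 2·0 + 3·0 = 0
  col t4: 1·-4 + 6·0 + 4·0 + 2·2 + 3·0 = 0

y = (p0:1, p1:6, p2:4, p3:2, p4:3, p5:0)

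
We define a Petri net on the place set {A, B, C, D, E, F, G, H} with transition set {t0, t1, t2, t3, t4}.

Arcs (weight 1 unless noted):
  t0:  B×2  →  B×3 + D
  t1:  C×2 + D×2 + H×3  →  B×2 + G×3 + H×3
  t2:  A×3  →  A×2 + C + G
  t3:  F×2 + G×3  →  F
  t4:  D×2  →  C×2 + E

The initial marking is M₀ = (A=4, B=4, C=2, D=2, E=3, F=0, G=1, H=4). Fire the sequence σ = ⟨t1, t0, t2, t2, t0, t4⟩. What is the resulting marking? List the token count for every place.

step 1: fire t1:  (A=4, B=4, C=2, D=2, E=3, F=0, G=1, H=4) → (A=4, B=6, C=0, D=0, E=3, F=0, G=4, H=4)
step 2: fire t0:  (A=4, B=6, C=0, D=0, E=3, F=0, G=4, H=4) → (A=4, B=7, C=0, D=1, E=3, F=0, G=4, H=4)
step 3: fire t2:  (A=4, B=7, C=0, D=1, E=3, F=0, G=4, H=4) → (A=3, B=7, C=1, D=1, E=3, F=0, G=5, H=4)
step 4: fire t2:  (A=3, B=7, C=1, D=1, E=3, F=0, G=5, H=4) → (A=2, B=7, C=2, D=1, E=3, F=0, G=6, H=4)
step 5: fire t0:  (A=2, B=7, C=2, D=1, E=3, F=0, G=6, H=4) → (A=2, B=8, C=2, D=2, E=3, F=0, G=6, H=4)
step 6: fire t4:  (A=2, B=8, C=2, D=2, E=3, F=0, G=6, H=4) → (A=2, B=8, C=4, D=0, E=4, F=0, G=6, H=4)

(A=2, B=8, C=4, D=0, E=4, F=0, G=6, H=4)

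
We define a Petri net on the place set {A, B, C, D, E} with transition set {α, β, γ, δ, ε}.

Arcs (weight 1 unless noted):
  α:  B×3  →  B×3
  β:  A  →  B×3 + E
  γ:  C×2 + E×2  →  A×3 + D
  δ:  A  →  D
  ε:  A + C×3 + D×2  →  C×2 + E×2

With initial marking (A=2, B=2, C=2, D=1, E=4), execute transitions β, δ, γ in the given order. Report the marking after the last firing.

step 1: fire β:  (A=2, B=2, C=2, D=1, E=4) → (A=1, B=5, C=2, D=1, E=5)
step 2: fire δ:  (A=1, B=5, C=2, D=1, E=5) → (A=0, B=5, C=2, D=2, E=5)
step 3: fire γ:  (A=0, B=5, C=2, D=2, E=5) → (A=3, B=5, C=0, D=3, E=3)

(A=3, B=5, C=0, D=3, E=3)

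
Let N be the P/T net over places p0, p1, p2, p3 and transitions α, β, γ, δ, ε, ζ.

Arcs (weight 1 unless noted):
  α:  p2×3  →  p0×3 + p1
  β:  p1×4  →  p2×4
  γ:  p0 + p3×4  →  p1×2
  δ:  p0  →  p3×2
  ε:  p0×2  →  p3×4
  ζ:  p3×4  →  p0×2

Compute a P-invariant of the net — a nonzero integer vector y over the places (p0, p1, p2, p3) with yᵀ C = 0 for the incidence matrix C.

y = (p0:2, p1:3, p2:3, p3:1)

Incidence matrix C (rows=places, cols=transitions):
        α    β    γ    δ    ε    ζ
   p0   3    0   -1   -1   -2    2
   p1   1   -4    2    0    0    0
   p2  -3    4    0    0    0    0
   p3   0    0   -4    2    4   -4

Candidate y = [2, 3, 3, 1]; check y·C column-wise:
  col α: 2·3 + 3·1 + 3·-3 + 1·0 = 0
  col β: 2·0 + 3·-4 + 3·4 + 1·0 = 0
  col γ: 2·-1 + 3·2 + 3·0 + 1·-4 = 0
  col δ: 2·-1 + 3·0 + 3·0 + 1·2 = 0
  col ε: 2·-2 + 3·0 + 3·0 + 1·4 = 0
  col ζ: 2·2 + 3·0 + 3·0 + 1·-4 = 0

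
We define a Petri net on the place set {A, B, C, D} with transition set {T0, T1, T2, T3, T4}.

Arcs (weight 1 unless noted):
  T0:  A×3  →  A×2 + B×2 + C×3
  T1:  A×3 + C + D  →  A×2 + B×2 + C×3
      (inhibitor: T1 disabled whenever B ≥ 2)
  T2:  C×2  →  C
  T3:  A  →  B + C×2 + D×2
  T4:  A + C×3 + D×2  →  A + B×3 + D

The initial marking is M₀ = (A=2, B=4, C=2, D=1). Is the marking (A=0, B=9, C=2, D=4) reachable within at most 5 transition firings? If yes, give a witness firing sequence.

YES — reachable via ⟨T2, T3, T4, T3⟩ (4 firings)

step 1: fire T2:  (A=2, B=4, C=2, D=1) → (A=2, B=4, C=1, D=1)
step 2: fire T3:  (A=2, B=4, C=1, D=1) → (A=1, B=5, C=3, D=3)
step 3: fire T4:  (A=1, B=5, C=3, D=3) → (A=1, B=8, C=0, D=2)
step 4: fire T3:  (A=1, B=8, C=0, D=2) → (A=0, B=9, C=2, D=4)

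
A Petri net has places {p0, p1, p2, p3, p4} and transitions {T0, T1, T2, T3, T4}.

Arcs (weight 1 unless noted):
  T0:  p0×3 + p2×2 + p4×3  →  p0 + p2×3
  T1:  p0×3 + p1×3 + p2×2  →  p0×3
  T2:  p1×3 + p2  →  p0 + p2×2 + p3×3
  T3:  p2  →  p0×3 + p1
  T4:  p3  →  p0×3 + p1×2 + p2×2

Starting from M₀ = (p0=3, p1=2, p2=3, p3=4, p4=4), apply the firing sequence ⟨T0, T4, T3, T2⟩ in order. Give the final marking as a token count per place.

(p0=8, p1=2, p2=6, p3=6, p4=1)

step 1: fire T0:  (p0=3, p1=2, p2=3, p3=4, p4=4) → (p0=1, p1=2, p2=4, p3=4, p4=1)
step 2: fire T4:  (p0=1, p1=2, p2=4, p3=4, p4=1) → (p0=4, p1=4, p2=6, p3=3, p4=1)
step 3: fire T3:  (p0=4, p1=4, p2=6, p3=3, p4=1) → (p0=7, p1=5, p2=5, p3=3, p4=1)
step 4: fire T2:  (p0=7, p1=5, p2=5, p3=3, p4=1) → (p0=8, p1=2, p2=6, p3=6, p4=1)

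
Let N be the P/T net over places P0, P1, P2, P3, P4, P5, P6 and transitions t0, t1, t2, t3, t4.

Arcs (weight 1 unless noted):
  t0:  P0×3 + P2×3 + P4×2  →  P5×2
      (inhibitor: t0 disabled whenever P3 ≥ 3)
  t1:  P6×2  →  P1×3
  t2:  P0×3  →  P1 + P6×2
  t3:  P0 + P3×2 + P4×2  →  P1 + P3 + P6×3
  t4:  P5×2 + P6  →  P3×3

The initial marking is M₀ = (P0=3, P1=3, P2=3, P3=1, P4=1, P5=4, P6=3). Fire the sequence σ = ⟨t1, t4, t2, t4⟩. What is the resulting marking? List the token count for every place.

(P0=0, P1=7, P2=3, P3=7, P4=1, P5=0, P6=1)

step 1: fire t1:  (P0=3, P1=3, P2=3, P3=1, P4=1, P5=4, P6=3) → (P0=3, P1=6, P2=3, P3=1, P4=1, P5=4, P6=1)
step 2: fire t4:  (P0=3, P1=6, P2=3, P3=1, P4=1, P5=4, P6=1) → (P0=3, P1=6, P2=3, P3=4, P4=1, P5=2, P6=0)
step 3: fire t2:  (P0=3, P1=6, P2=3, P3=4, P4=1, P5=2, P6=0) → (P0=0, P1=7, P2=3, P3=4, P4=1, P5=2, P6=2)
step 4: fire t4:  (P0=0, P1=7, P2=3, P3=4, P4=1, P5=2, P6=2) → (P0=0, P1=7, P2=3, P3=7, P4=1, P5=0, P6=1)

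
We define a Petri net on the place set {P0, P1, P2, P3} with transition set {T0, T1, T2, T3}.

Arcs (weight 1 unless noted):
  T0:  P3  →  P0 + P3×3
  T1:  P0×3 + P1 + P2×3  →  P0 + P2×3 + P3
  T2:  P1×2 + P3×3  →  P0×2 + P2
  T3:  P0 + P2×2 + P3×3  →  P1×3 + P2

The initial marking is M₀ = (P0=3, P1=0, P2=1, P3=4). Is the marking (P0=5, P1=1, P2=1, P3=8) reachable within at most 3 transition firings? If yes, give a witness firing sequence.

depth 0: 1 marking
depth 1: 2 markings reached so far
depth 2: 3 markings reached so far
depth 3: 4 markings reached so far
target is not among the 4 markings reachable within 3 steps

NO — not reachable within 3 firings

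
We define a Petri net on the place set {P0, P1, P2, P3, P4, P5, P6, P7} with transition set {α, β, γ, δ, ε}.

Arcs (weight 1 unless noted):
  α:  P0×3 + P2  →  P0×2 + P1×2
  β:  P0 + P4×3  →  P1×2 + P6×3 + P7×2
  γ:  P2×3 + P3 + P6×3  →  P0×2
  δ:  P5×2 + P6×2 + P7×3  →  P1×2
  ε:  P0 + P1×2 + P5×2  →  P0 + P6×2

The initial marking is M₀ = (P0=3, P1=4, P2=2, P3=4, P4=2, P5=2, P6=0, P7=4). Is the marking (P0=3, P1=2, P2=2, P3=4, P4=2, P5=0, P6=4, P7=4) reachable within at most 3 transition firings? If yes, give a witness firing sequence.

NO — not reachable within 3 firings

depth 0: 1 marking
depth 1: 3 markings reached so far
depth 2: 4 markings reached so far
depth 3: 4 markings reached so far
(frontier empty at depth 3; search complete)
target is not among the 4 markings reachable within 3 steps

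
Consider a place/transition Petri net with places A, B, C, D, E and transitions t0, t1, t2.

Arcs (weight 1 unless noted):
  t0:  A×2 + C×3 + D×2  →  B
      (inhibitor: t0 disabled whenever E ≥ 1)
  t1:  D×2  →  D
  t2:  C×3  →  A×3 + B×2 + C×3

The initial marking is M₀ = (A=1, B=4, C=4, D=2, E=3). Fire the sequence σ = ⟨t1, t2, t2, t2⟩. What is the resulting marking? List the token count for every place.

step 1: fire t1:  (A=1, B=4, C=4, D=2, E=3) → (A=1, B=4, C=4, D=1, E=3)
step 2: fire t2:  (A=1, B=4, C=4, D=1, E=3) → (A=4, B=6, C=4, D=1, E=3)
step 3: fire t2:  (A=4, B=6, C=4, D=1, E=3) → (A=7, B=8, C=4, D=1, E=3)
step 4: fire t2:  (A=7, B=8, C=4, D=1, E=3) → (A=10, B=10, C=4, D=1, E=3)

(A=10, B=10, C=4, D=1, E=3)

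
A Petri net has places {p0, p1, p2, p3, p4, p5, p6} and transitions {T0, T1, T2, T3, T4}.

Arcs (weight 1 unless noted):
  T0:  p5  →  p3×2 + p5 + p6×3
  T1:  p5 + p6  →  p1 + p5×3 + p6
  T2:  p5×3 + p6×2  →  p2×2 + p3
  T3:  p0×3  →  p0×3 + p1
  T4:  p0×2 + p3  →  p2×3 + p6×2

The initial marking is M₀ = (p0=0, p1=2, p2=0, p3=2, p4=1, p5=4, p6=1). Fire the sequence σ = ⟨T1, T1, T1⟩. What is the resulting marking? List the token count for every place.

(p0=0, p1=5, p2=0, p3=2, p4=1, p5=10, p6=1)

step 1: fire T1:  (p0=0, p1=2, p2=0, p3=2, p4=1, p5=4, p6=1) → (p0=0, p1=3, p2=0, p3=2, p4=1, p5=6, p6=1)
step 2: fire T1:  (p0=0, p1=3, p2=0, p3=2, p4=1, p5=6, p6=1) → (p0=0, p1=4, p2=0, p3=2, p4=1, p5=8, p6=1)
step 3: fire T1:  (p0=0, p1=4, p2=0, p3=2, p4=1, p5=8, p6=1) → (p0=0, p1=5, p2=0, p3=2, p4=1, p5=10, p6=1)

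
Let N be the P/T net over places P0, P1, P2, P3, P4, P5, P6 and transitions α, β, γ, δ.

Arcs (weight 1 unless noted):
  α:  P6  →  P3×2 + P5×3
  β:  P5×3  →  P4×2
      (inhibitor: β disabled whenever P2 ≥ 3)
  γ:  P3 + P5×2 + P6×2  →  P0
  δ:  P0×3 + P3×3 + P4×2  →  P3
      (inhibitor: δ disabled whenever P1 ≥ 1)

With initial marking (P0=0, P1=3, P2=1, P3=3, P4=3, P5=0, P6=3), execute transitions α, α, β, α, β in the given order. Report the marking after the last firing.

(P0=0, P1=3, P2=1, P3=9, P4=7, P5=3, P6=0)

step 1: fire α:  (P0=0, P1=3, P2=1, P3=3, P4=3, P5=0, P6=3) → (P0=0, P1=3, P2=1, P3=5, P4=3, P5=3, P6=2)
step 2: fire α:  (P0=0, P1=3, P2=1, P3=5, P4=3, P5=3, P6=2) → (P0=0, P1=3, P2=1, P3=7, P4=3, P5=6, P6=1)
step 3: fire β:  (P0=0, P1=3, P2=1, P3=7, P4=3, P5=6, P6=1) → (P0=0, P1=3, P2=1, P3=7, P4=5, P5=3, P6=1)
step 4: fire α:  (P0=0, P1=3, P2=1, P3=7, P4=5, P5=3, P6=1) → (P0=0, P1=3, P2=1, P3=9, P4=5, P5=6, P6=0)
step 5: fire β:  (P0=0, P1=3, P2=1, P3=9, P4=5, P5=6, P6=0) → (P0=0, P1=3, P2=1, P3=9, P4=7, P5=3, P6=0)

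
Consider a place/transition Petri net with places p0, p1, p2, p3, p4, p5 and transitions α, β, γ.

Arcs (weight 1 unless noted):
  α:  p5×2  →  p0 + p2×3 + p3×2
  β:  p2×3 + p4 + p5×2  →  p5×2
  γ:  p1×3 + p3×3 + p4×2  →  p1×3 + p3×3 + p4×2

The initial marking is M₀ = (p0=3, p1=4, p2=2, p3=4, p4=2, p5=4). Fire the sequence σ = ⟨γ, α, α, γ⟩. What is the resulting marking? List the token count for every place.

(p0=5, p1=4, p2=8, p3=8, p4=2, p5=0)

step 1: fire γ:  (p0=3, p1=4, p2=2, p3=4, p4=2, p5=4) → (p0=3, p1=4, p2=2, p3=4, p4=2, p5=4)
step 2: fire α:  (p0=3, p1=4, p2=2, p3=4, p4=2, p5=4) → (p0=4, p1=4, p2=5, p3=6, p4=2, p5=2)
step 3: fire α:  (p0=4, p1=4, p2=5, p3=6, p4=2, p5=2) → (p0=5, p1=4, p2=8, p3=8, p4=2, p5=0)
step 4: fire γ:  (p0=5, p1=4, p2=8, p3=8, p4=2, p5=0) → (p0=5, p1=4, p2=8, p3=8, p4=2, p5=0)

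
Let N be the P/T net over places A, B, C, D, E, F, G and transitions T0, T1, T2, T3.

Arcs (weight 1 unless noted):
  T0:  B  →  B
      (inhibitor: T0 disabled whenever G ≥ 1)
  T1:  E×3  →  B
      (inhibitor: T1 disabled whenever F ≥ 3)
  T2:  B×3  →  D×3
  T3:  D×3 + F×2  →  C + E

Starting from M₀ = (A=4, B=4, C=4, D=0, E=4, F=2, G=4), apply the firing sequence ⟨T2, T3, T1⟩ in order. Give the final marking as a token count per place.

(A=4, B=2, C=5, D=0, E=2, F=0, G=4)

step 1: fire T2:  (A=4, B=4, C=4, D=0, E=4, F=2, G=4) → (A=4, B=1, C=4, D=3, E=4, F=2, G=4)
step 2: fire T3:  (A=4, B=1, C=4, D=3, E=4, F=2, G=4) → (A=4, B=1, C=5, D=0, E=5, F=0, G=4)
step 3: fire T1:  (A=4, B=1, C=5, D=0, E=5, F=0, G=4) → (A=4, B=2, C=5, D=0, E=2, F=0, G=4)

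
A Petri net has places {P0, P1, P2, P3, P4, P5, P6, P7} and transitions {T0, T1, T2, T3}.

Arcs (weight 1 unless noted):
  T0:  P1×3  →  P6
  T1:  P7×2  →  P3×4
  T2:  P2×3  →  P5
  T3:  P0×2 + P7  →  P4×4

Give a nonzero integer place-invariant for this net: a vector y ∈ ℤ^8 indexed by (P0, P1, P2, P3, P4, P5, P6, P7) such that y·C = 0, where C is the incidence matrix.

y = (P0:2, P1:0, P2:0, P3:0, P4:1, P5:0, P6:0, P7:0)

Incidence matrix C (rows=places, cols=transitions):
       T0   T1   T2   T3
   P0   0    0    0   -2
   P1  -3    0    0    0
   P2   0    0   -3    0
   P3   0    4    0    0
   P4   0    0    0    4
   P5   0    0    1    0
   P6   1    0    0    0
   P7   0   -2    0   -1

Candidate y = [2, 0, 0, 0, 1, 0, 0, 0]; check y·C column-wise:
  col T0: 2·0 + 0·-3 + 1·0 + 0·1 = 0
  col T1: 2·0 + 0·4 + 1·0 + 0·-2 = 0
  col T2: 2·0 + 0·-3 + 1·0 + 0·1 = 0
  col T3: 2·-2 + 1·4 + 0·-1 = 0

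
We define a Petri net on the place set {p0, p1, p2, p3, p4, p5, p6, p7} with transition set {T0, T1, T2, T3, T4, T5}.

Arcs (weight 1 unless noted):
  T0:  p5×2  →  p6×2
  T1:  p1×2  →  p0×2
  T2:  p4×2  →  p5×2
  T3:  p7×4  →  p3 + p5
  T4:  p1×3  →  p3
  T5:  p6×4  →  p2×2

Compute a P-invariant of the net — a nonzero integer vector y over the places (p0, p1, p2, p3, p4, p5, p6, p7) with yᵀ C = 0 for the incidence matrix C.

Incidence matrix C (rows=places, cols=transitions):
       T0   T1   T2   T3   T4   T5
   p0   0    2    0    0    0    0
   p1   0   -2    0    0   -3    0
   p2   0    0    0    0    0    2
   p3   0    0    0    1    1    0
   p4   0    0   -2    0    0    0
   p5  -2    0    2    1    0    0
   p6   2    0    0    0    0   -4
   p7   0    0    0   -4    0    0

Candidate y = [1, 1, -6, 3, -3, -3, -3, 0]; check y·C column-wise:
  col T0: 1·0 + 1·0 + -6·0 + 3·0 + -3·0 + -3·-2 + -3·2 = 0
  col T1: 1·2 + 1·-2 + -6·0 + 3·0 + -3·0 + -3·0 + -3·0 = 0
  col T2: 1·0 + 1·0 + -6·0 + 3·0 + -3·-2 + -3·2 + -3·0 = 0
  col T3: 1·0 + 1·0 + -6·0 + 3·1 + -3·0 + -3·1 + -3·0 + 0·-4 = 0
  col T4: 1·0 + 1·-3 + -6·0 + 3·1 + -3·0 + -3·0 + -3·0 = 0
  col T5: 1·0 + 1·0 + -6·2 + 3·0 + -3·0 + -3·0 + -3·-4 = 0

y = (p0:1, p1:1, p2:-6, p3:3, p4:-3, p5:-3, p6:-3, p7:0)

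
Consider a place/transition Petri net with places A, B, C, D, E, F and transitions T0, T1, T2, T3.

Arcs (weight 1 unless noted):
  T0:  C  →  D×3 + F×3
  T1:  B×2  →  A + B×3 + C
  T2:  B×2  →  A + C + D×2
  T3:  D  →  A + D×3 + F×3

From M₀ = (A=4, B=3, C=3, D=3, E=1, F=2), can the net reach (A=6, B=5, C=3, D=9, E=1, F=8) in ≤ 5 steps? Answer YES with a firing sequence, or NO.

YES — reachable via ⟨T0, T0, T1, T1⟩ (4 firings)

step 1: fire T0:  (A=4, B=3, C=3, D=3, E=1, F=2) → (A=4, B=3, C=2, D=6, E=1, F=5)
step 2: fire T0:  (A=4, B=3, C=2, D=6, E=1, F=5) → (A=4, B=3, C=1, D=9, E=1, F=8)
step 3: fire T1:  (A=4, B=3, C=1, D=9, E=1, F=8) → (A=5, B=4, C=2, D=9, E=1, F=8)
step 4: fire T1:  (A=5, B=4, C=2, D=9, E=1, F=8) → (A=6, B=5, C=3, D=9, E=1, F=8)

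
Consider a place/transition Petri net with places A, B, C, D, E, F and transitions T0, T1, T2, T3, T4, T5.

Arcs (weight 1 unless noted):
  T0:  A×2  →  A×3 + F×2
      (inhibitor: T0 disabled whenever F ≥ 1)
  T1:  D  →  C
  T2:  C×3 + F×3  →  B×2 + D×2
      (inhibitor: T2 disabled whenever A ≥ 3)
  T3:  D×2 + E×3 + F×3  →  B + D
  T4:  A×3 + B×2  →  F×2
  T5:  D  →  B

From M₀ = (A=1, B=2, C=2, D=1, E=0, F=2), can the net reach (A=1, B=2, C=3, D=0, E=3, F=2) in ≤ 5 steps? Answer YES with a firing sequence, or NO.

NO — not reachable within 5 firings

depth 0: 1 marking
depth 1: 3 markings reached so far
depth 2: 3 markings reached so far
(frontier empty at depth 2; search complete)
target is not among the 3 markings reachable within 5 steps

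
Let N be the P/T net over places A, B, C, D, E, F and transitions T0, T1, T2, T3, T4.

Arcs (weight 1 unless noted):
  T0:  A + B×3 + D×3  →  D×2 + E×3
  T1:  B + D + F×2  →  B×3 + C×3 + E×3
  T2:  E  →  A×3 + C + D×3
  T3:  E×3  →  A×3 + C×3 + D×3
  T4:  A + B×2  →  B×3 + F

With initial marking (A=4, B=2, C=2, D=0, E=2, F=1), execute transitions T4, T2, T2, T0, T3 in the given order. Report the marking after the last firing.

step 1: fire T4:  (A=4, B=2, C=2, D=0, E=2, F=1) → (A=3, B=3, C=2, D=0, E=2, F=2)
step 2: fire T2:  (A=3, B=3, C=2, D=0, E=2, F=2) → (A=6, B=3, C=3, D=3, E=1, F=2)
step 3: fire T2:  (A=6, B=3, C=3, D=3, E=1, F=2) → (A=9, B=3, C=4, D=6, E=0, F=2)
step 4: fire T0:  (A=9, B=3, C=4, D=6, E=0, F=2) → (A=8, B=0, C=4, D=5, E=3, F=2)
step 5: fire T3:  (A=8, B=0, C=4, D=5, E=3, F=2) → (A=11, B=0, C=7, D=8, E=0, F=2)

(A=11, B=0, C=7, D=8, E=0, F=2)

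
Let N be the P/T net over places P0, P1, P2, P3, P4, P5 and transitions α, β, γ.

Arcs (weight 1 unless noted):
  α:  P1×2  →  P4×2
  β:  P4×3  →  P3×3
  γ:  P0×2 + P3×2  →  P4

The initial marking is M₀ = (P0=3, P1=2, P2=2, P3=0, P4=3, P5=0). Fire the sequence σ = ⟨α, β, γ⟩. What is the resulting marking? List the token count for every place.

(P0=1, P1=0, P2=2, P3=1, P4=3, P5=0)

step 1: fire α:  (P0=3, P1=2, P2=2, P3=0, P4=3, P5=0) → (P0=3, P1=0, P2=2, P3=0, P4=5, P5=0)
step 2: fire β:  (P0=3, P1=0, P2=2, P3=0, P4=5, P5=0) → (P0=3, P1=0, P2=2, P3=3, P4=2, P5=0)
step 3: fire γ:  (P0=3, P1=0, P2=2, P3=3, P4=2, P5=0) → (P0=1, P1=0, P2=2, P3=1, P4=3, P5=0)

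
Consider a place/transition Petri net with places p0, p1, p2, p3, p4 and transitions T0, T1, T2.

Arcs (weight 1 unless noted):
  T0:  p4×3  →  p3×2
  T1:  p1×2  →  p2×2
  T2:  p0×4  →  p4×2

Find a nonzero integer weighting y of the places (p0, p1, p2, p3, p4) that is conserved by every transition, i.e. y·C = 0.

y = (p0:0, p1:1, p2:1, p3:0, p4:0)

Incidence matrix C (rows=places, cols=transitions):
       T0   T1   T2
   p0   0    0   -4
   p1   0   -2    0
   p2   0    2    0
   p3   2    0    0
   p4  -3    0    2

Candidate y = [0, 1, 1, 0, 0]; check y·C column-wise:
  col T0: 1·0 + 1·0 + 0·2 + 0·-3 = 0
  col T1: 1·-2 + 1·2 = 0
  col T2: 0·-4 + 1·0 + 1·0 + 0·2 = 0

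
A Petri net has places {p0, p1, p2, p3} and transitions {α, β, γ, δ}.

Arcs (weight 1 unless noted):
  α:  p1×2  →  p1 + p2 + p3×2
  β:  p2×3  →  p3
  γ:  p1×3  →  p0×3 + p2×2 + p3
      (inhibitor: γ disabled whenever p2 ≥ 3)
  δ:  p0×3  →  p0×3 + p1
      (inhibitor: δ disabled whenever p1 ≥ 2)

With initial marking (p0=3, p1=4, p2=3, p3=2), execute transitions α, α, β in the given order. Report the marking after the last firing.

(p0=3, p1=2, p2=2, p3=7)

step 1: fire α:  (p0=3, p1=4, p2=3, p3=2) → (p0=3, p1=3, p2=4, p3=4)
step 2: fire α:  (p0=3, p1=3, p2=4, p3=4) → (p0=3, p1=2, p2=5, p3=6)
step 3: fire β:  (p0=3, p1=2, p2=5, p3=6) → (p0=3, p1=2, p2=2, p3=7)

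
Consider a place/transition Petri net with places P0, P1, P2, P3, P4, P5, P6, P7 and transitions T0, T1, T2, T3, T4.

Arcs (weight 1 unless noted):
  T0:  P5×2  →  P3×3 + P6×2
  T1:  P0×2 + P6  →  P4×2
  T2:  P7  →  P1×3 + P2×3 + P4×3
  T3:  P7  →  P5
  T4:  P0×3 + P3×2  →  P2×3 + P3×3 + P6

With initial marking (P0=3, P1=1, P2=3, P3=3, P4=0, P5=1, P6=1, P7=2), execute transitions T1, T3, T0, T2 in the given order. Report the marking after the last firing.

step 1: fire T1:  (P0=3, P1=1, P2=3, P3=3, P4=0, P5=1, P6=1, P7=2) → (P0=1, P1=1, P2=3, P3=3, P4=2, P5=1, P6=0, P7=2)
step 2: fire T3:  (P0=1, P1=1, P2=3, P3=3, P4=2, P5=1, P6=0, P7=2) → (P0=1, P1=1, P2=3, P3=3, P4=2, P5=2, P6=0, P7=1)
step 3: fire T0:  (P0=1, P1=1, P2=3, P3=3, P4=2, P5=2, P6=0, P7=1) → (P0=1, P1=1, P2=3, P3=6, P4=2, P5=0, P6=2, P7=1)
step 4: fire T2:  (P0=1, P1=1, P2=3, P3=6, P4=2, P5=0, P6=2, P7=1) → (P0=1, P1=4, P2=6, P3=6, P4=5, P5=0, P6=2, P7=0)

(P0=1, P1=4, P2=6, P3=6, P4=5, P5=0, P6=2, P7=0)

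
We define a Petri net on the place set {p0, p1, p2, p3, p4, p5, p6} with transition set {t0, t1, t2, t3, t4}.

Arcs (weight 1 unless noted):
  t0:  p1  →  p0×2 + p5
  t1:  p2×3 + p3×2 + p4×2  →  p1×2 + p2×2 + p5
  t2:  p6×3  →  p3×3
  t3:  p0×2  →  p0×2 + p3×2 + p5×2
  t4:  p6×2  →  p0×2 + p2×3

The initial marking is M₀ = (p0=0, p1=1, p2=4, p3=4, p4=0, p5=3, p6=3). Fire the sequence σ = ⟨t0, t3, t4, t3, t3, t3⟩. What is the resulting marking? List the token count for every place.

step 1: fire t0:  (p0=0, p1=1, p2=4, p3=4, p4=0, p5=3, p6=3) → (p0=2, p1=0, p2=4, p3=4, p4=0, p5=4, p6=3)
step 2: fire t3:  (p0=2, p1=0, p2=4, p3=4, p4=0, p5=4, p6=3) → (p0=2, p1=0, p2=4, p3=6, p4=0, p5=6, p6=3)
step 3: fire t4:  (p0=2, p1=0, p2=4, p3=6, p4=0, p5=6, p6=3) → (p0=4, p1=0, p2=7, p3=6, p4=0, p5=6, p6=1)
step 4: fire t3:  (p0=4, p1=0, p2=7, p3=6, p4=0, p5=6, p6=1) → (p0=4, p1=0, p2=7, p3=8, p4=0, p5=8, p6=1)
step 5: fire t3:  (p0=4, p1=0, p2=7, p3=8, p4=0, p5=8, p6=1) → (p0=4, p1=0, p2=7, p3=10, p4=0, p5=10, p6=1)
step 6: fire t3:  (p0=4, p1=0, p2=7, p3=10, p4=0, p5=10, p6=1) → (p0=4, p1=0, p2=7, p3=12, p4=0, p5=12, p6=1)

(p0=4, p1=0, p2=7, p3=12, p4=0, p5=12, p6=1)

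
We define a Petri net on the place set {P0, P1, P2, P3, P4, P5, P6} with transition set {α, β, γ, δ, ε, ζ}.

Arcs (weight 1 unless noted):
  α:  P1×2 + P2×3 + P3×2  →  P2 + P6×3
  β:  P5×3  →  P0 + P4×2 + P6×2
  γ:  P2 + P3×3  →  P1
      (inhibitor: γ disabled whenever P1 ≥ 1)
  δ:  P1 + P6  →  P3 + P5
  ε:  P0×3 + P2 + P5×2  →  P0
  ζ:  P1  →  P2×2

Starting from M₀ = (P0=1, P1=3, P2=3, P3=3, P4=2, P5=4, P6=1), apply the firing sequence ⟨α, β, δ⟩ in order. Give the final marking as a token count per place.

(P0=2, P1=0, P2=1, P3=2, P4=4, P5=2, P6=5)

step 1: fire α:  (P0=1, P1=3, P2=3, P3=3, P4=2, P5=4, P6=1) → (P0=1, P1=1, P2=1, P3=1, P4=2, P5=4, P6=4)
step 2: fire β:  (P0=1, P1=1, P2=1, P3=1, P4=2, P5=4, P6=4) → (P0=2, P1=1, P2=1, P3=1, P4=4, P5=1, P6=6)
step 3: fire δ:  (P0=2, P1=1, P2=1, P3=1, P4=4, P5=1, P6=6) → (P0=2, P1=0, P2=1, P3=2, P4=4, P5=2, P6=5)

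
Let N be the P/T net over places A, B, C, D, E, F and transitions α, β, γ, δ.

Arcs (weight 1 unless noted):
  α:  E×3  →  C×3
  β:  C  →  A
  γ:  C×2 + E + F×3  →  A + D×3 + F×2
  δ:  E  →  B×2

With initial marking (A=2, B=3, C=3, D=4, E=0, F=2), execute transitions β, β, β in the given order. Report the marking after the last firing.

(A=5, B=3, C=0, D=4, E=0, F=2)

step 1: fire β:  (A=2, B=3, C=3, D=4, E=0, F=2) → (A=3, B=3, C=2, D=4, E=0, F=2)
step 2: fire β:  (A=3, B=3, C=2, D=4, E=0, F=2) → (A=4, B=3, C=1, D=4, E=0, F=2)
step 3: fire β:  (A=4, B=3, C=1, D=4, E=0, F=2) → (A=5, B=3, C=0, D=4, E=0, F=2)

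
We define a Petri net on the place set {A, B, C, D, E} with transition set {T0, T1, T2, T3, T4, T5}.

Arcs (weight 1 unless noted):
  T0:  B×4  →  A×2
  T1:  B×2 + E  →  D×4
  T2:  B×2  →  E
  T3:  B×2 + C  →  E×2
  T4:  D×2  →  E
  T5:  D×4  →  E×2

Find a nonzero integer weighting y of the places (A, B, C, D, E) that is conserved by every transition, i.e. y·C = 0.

Incidence matrix C (rows=places, cols=transitions):
       T0   T1   T2   T3   T4   T5
    A   2    0    0    0    0    0
    B  -4   -2   -2   -2    0    0
    C   0    0    0   -1    0    0
    D   0    4    0    0   -2   -4
    E   0   -1    1    2    1    2

Candidate y = [2, 1, 2, 1, 2]; check y·C column-wise:
  col T0: 2·2 + 1·-4 + 2·0 + 1·0 + 2·0 = 0
  col T1: 2·0 + 1·-2 + 2·0 + 1·4 + 2·-1 = 0
  col T2: 2·0 + 1·-2 + 2·0 + 1·0 + 2·1 = 0
  col T3: 2·0 + 1·-2 + 2·-1 + 1·0 + 2·2 = 0
  col T4: 2·0 + 1·0 + 2·0 + 1·-2 + 2·1 = 0
  col T5: 2·0 + 1·0 + 2·0 + 1·-4 + 2·2 = 0

y = (A:2, B:1, C:2, D:1, E:2)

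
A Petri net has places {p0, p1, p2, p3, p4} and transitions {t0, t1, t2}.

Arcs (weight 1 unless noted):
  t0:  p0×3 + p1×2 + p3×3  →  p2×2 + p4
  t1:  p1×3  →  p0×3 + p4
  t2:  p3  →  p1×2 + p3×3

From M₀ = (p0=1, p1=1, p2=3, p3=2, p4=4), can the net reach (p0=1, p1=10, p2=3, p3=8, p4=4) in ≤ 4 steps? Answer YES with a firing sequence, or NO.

depth 0: 1 marking
depth 1: 2 markings reached so far
depth 2: 4 markings reached so far
depth 3: 6 markings reached so far
depth 4: 9 markings reached so far
target is not among the 9 markings reachable within 4 steps

NO — not reachable within 4 firings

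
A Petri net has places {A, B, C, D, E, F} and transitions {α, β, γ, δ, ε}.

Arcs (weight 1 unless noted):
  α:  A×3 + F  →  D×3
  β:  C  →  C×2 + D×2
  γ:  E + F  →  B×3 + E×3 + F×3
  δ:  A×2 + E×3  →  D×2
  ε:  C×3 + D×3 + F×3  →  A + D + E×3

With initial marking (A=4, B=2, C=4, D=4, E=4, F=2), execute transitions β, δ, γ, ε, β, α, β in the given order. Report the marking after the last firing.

step 1: fire β:  (A=4, B=2, C=4, D=4, E=4, F=2) → (A=4, B=2, C=5, D=6, E=4, F=2)
step 2: fire δ:  (A=4, B=2, C=5, D=6, E=4, F=2) → (A=2, B=2, C=5, D=8, E=1, F=2)
step 3: fire γ:  (A=2, B=2, C=5, D=8, E=1, F=2) → (A=2, B=5, C=5, D=8, E=3, F=4)
step 4: fire ε:  (A=2, B=5, C=5, D=8, E=3, F=4) → (A=3, B=5, C=2, D=6, E=6, F=1)
step 5: fire β:  (A=3, B=5, C=2, D=6, E=6, F=1) → (A=3, B=5, C=3, D=8, E=6, F=1)
step 6: fire α:  (A=3, B=5, C=3, D=8, E=6, F=1) → (A=0, B=5, C=3, D=11, E=6, F=0)
step 7: fire β:  (A=0, B=5, C=3, D=11, E=6, F=0) → (A=0, B=5, C=4, D=13, E=6, F=0)

(A=0, B=5, C=4, D=13, E=6, F=0)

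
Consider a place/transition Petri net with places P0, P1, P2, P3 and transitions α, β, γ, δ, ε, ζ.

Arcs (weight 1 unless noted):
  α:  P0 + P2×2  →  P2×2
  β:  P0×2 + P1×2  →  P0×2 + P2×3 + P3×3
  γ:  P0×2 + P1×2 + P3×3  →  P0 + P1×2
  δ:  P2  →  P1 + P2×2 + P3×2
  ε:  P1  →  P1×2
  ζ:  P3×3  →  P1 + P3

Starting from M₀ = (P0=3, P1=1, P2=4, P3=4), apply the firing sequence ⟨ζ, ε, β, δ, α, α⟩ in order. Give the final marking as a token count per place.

(P0=1, P1=2, P2=8, P3=7)

step 1: fire ζ:  (P0=3, P1=1, P2=4, P3=4) → (P0=3, P1=2, P2=4, P3=2)
step 2: fire ε:  (P0=3, P1=2, P2=4, P3=2) → (P0=3, P1=3, P2=4, P3=2)
step 3: fire β:  (P0=3, P1=3, P2=4, P3=2) → (P0=3, P1=1, P2=7, P3=5)
step 4: fire δ:  (P0=3, P1=1, P2=7, P3=5) → (P0=3, P1=2, P2=8, P3=7)
step 5: fire α:  (P0=3, P1=2, P2=8, P3=7) → (P0=2, P1=2, P2=8, P3=7)
step 6: fire α:  (P0=2, P1=2, P2=8, P3=7) → (P0=1, P1=2, P2=8, P3=7)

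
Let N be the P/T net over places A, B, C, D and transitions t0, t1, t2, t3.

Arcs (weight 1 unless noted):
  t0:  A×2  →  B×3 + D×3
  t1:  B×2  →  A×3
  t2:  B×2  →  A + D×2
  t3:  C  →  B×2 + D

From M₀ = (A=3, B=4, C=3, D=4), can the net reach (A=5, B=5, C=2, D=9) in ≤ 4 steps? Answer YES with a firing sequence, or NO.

NO — not reachable within 4 firings

depth 0: 1 marking
depth 1: 5 markings reached so far
depth 2: 14 markings reached so far
depth 3: 28 markings reached so far
depth 4: 53 markings reached so far
target is not among the 53 markings reachable within 4 steps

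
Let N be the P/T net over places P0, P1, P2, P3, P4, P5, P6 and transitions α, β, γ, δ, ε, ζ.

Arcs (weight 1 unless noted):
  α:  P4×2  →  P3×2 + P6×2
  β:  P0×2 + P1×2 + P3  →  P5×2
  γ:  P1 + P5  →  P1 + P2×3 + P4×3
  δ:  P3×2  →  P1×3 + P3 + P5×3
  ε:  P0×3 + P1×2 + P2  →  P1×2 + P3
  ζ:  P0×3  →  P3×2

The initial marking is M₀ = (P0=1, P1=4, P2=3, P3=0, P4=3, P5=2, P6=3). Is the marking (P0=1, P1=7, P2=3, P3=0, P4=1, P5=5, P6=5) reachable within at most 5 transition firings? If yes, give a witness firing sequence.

depth 0: 1 marking
depth 1: 3 markings reached so far
depth 2: 6 markings reached so far
depth 3: 9 markings reached so far
depth 4: 13 markings reached so far
depth 5: 18 markings reached so far
target is not among the 18 markings reachable within 5 steps

NO — not reachable within 5 firings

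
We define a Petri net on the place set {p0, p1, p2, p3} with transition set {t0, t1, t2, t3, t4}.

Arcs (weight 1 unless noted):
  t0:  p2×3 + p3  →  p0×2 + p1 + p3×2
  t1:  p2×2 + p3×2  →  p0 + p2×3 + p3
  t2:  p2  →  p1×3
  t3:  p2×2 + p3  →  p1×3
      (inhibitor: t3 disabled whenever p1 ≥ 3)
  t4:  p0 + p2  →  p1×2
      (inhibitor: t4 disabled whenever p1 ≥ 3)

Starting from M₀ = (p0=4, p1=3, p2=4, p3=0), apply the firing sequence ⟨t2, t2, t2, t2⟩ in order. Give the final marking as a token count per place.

(p0=4, p1=15, p2=0, p3=0)

step 1: fire t2:  (p0=4, p1=3, p2=4, p3=0) → (p0=4, p1=6, p2=3, p3=0)
step 2: fire t2:  (p0=4, p1=6, p2=3, p3=0) → (p0=4, p1=9, p2=2, p3=0)
step 3: fire t2:  (p0=4, p1=9, p2=2, p3=0) → (p0=4, p1=12, p2=1, p3=0)
step 4: fire t2:  (p0=4, p1=12, p2=1, p3=0) → (p0=4, p1=15, p2=0, p3=0)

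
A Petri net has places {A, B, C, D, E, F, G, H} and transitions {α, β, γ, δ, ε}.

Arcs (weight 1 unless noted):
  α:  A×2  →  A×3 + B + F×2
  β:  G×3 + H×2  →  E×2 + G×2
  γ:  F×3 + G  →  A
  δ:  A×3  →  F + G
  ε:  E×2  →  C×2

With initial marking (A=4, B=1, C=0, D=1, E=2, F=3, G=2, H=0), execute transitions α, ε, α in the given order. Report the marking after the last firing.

(A=6, B=3, C=2, D=1, E=0, F=7, G=2, H=0)

step 1: fire α:  (A=4, B=1, C=0, D=1, E=2, F=3, G=2, H=0) → (A=5, B=2, C=0, D=1, E=2, F=5, G=2, H=0)
step 2: fire ε:  (A=5, B=2, C=0, D=1, E=2, F=5, G=2, H=0) → (A=5, B=2, C=2, D=1, E=0, F=5, G=2, H=0)
step 3: fire α:  (A=5, B=2, C=2, D=1, E=0, F=5, G=2, H=0) → (A=6, B=3, C=2, D=1, E=0, F=7, G=2, H=0)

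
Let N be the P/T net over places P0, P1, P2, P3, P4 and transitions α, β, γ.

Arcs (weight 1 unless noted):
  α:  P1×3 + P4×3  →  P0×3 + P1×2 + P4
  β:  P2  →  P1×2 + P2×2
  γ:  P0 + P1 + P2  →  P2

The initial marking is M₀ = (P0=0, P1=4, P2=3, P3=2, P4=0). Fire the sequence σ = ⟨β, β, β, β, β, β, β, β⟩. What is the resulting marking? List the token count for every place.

step 1: fire β:  (P0=0, P1=4, P2=3, P3=2, P4=0) → (P0=0, P1=6, P2=4, P3=2, P4=0)
step 2: fire β:  (P0=0, P1=6, P2=4, P3=2, P4=0) → (P0=0, P1=8, P2=5, P3=2, P4=0)
step 3: fire β:  (P0=0, P1=8, P2=5, P3=2, P4=0) → (P0=0, P1=10, P2=6, P3=2, P4=0)
step 4: fire β:  (P0=0, P1=10, P2=6, P3=2, P4=0) → (P0=0, P1=12, P2=7, P3=2, P4=0)
step 5: fire β:  (P0=0, P1=12, P2=7, P3=2, P4=0) → (P0=0, P1=14, P2=8, P3=2, P4=0)
step 6: fire β:  (P0=0, P1=14, P2=8, P3=2, P4=0) → (P0=0, P1=16, P2=9, P3=2, P4=0)
step 7: fire β:  (P0=0, P1=16, P2=9, P3=2, P4=0) → (P0=0, P1=18, P2=10, P3=2, P4=0)
step 8: fire β:  (P0=0, P1=18, P2=10, P3=2, P4=0) → (P0=0, P1=20, P2=11, P3=2, P4=0)

(P0=0, P1=20, P2=11, P3=2, P4=0)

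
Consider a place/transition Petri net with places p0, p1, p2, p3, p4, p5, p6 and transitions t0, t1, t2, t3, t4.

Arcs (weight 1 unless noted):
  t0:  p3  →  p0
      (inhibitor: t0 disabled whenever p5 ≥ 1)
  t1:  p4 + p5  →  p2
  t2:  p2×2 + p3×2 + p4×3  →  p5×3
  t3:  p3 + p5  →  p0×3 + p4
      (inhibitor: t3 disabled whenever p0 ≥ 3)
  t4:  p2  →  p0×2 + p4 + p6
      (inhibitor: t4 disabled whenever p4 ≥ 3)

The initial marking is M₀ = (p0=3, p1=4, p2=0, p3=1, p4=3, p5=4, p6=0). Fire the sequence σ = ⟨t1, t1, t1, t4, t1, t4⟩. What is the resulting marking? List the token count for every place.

step 1: fire t1:  (p0=3, p1=4, p2=0, p3=1, p4=3, p5=4, p6=0) → (p0=3, p1=4, p2=1, p3=1, p4=2, p5=3, p6=0)
step 2: fire t1:  (p0=3, p1=4, p2=1, p3=1, p4=2, p5=3, p6=0) → (p0=3, p1=4, p2=2, p3=1, p4=1, p5=2, p6=0)
step 3: fire t1:  (p0=3, p1=4, p2=2, p3=1, p4=1, p5=2, p6=0) → (p0=3, p1=4, p2=3, p3=1, p4=0, p5=1, p6=0)
step 4: fire t4:  (p0=3, p1=4, p2=3, p3=1, p4=0, p5=1, p6=0) → (p0=5, p1=4, p2=2, p3=1, p4=1, p5=1, p6=1)
step 5: fire t1:  (p0=5, p1=4, p2=2, p3=1, p4=1, p5=1, p6=1) → (p0=5, p1=4, p2=3, p3=1, p4=0, p5=0, p6=1)
step 6: fire t4:  (p0=5, p1=4, p2=3, p3=1, p4=0, p5=0, p6=1) → (p0=7, p1=4, p2=2, p3=1, p4=1, p5=0, p6=2)

(p0=7, p1=4, p2=2, p3=1, p4=1, p5=0, p6=2)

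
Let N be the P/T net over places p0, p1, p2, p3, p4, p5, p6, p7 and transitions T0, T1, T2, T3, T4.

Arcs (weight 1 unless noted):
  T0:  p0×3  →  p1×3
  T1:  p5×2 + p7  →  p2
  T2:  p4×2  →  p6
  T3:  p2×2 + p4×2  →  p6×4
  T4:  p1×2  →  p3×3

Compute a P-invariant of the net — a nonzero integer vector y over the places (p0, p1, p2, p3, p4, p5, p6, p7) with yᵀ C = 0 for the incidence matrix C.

y = (p0:3, p1:3, p2:0, p3:2, p4:0, p5:0, p6:0, p7:0)

Incidence matrix C (rows=places, cols=transitions):
       T0   T1   T2   T3   T4
   p0  -3    0    0    0    0
   p1   3    0    0    0   -2
   p2   0    1    0   -2    0
   p3   0    0    0    0    3
   p4   0    0   -2   -2    0
   p5   0   -2    0    0    0
   p6   0    0    1    4    0
   p7   0   -1    0    0    0

Candidate y = [3, 3, 0, 2, 0, 0, 0, 0]; check y·C column-wise:
  col T0: 3·-3 + 3·3 + 2·0 = 0
  col T1: 3·0 + 3·0 + 0·1 + 2·0 + 0·-2 + 0·-1 = 0
  col T2: 3·0 + 3·0 + 2·0 + 0·-2 + 0·1 = 0
  col T3: 3·0 + 3·0 + 0·-2 + 2·0 + 0·-2 + 0·4 = 0
  col T4: 3·0 + 3·-2 + 2·3 = 0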